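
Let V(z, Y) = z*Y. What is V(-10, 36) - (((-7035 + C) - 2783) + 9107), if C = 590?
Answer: -239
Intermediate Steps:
V(z, Y) = Y*z
V(-10, 36) - (((-7035 + C) - 2783) + 9107) = 36*(-10) - (((-7035 + 590) - 2783) + 9107) = -360 - ((-6445 - 2783) + 9107) = -360 - (-9228 + 9107) = -360 - 1*(-121) = -360 + 121 = -239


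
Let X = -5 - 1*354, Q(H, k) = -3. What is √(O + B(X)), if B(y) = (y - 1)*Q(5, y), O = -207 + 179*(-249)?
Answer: I*√43698 ≈ 209.04*I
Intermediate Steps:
X = -359 (X = -5 - 354 = -359)
O = -44778 (O = -207 - 44571 = -44778)
B(y) = 3 - 3*y (B(y) = (y - 1)*(-3) = (-1 + y)*(-3) = 3 - 3*y)
√(O + B(X)) = √(-44778 + (3 - 3*(-359))) = √(-44778 + (3 + 1077)) = √(-44778 + 1080) = √(-43698) = I*√43698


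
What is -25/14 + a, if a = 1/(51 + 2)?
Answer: -1311/742 ≈ -1.7668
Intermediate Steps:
a = 1/53 ≈ 0.018868
-25/14 + a = -25/14 + 1/53 = -1311/742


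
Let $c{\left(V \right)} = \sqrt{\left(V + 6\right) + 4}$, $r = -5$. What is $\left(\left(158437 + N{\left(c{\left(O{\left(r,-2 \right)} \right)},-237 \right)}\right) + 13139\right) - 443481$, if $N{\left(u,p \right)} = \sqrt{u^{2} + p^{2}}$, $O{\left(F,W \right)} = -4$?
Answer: $-271905 + 5 \sqrt{2247} \approx -2.7167 \cdot 10^{5}$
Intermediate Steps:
$c{\left(V \right)} = \sqrt{10 + V}$ ($c{\left(V \right)} = \sqrt{\left(6 + V\right) + 4} = \sqrt{10 + V}$)
$N{\left(u,p \right)} = \sqrt{p^{2} + u^{2}}$
$\left(\left(158437 + N{\left(c{\left(O{\left(r,-2 \right)} \right)},-237 \right)}\right) + 13139\right) - 443481 = \left(\left(158437 + \sqrt{\left(-237\right)^{2} + \left(\sqrt{10 - 4}\right)^{2}}\right) + 13139\right) - 443481 = \left(\left(158437 + \sqrt{56169 + \left(\sqrt{6}\right)^{2}}\right) + 13139\right) - 443481 = \left(\left(158437 + \sqrt{56169 + 6}\right) + 13139\right) - 443481 = \left(\left(158437 + \sqrt{56175}\right) + 13139\right) - 443481 = \left(\left(158437 + 5 \sqrt{2247}\right) + 13139\right) - 443481 = \left(171576 + 5 \sqrt{2247}\right) - 443481 = -271905 + 5 \sqrt{2247}$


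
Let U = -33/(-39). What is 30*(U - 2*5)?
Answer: -3570/13 ≈ -274.62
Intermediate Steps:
U = 11/13 (U = -33*(-1/39) = 11/13 ≈ 0.84615)
30*(U - 2*5) = 30*(11/13 - 2*5) = 30*(11/13 - 10) = 30*(-119/13) = -3570/13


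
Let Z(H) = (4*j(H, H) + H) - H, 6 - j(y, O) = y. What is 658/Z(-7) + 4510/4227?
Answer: 1507943/109902 ≈ 13.721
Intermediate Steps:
j(y, O) = 6 - y
Z(H) = 24 - 4*H (Z(H) = (4*(6 - H) + H) - H = ((24 - 4*H) + H) - H = (24 - 3*H) - H = 24 - 4*H)
658/Z(-7) + 4510/4227 = 658/(24 - 4*(-7)) + 4510/4227 = 658/(24 + 28) + 4510*(1/4227) = 658/52 + 4510/4227 = 658*(1/52) + 4510/4227 = 329/26 + 4510/4227 = 1507943/109902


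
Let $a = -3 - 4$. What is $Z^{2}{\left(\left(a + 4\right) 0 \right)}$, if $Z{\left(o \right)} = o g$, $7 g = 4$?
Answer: $0$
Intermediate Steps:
$g = \frac{4}{7}$ ($g = \frac{1}{7} \cdot 4 = \frac{4}{7} \approx 0.57143$)
$a = -7$ ($a = -3 - 4 = -7$)
$Z{\left(o \right)} = \frac{4 o}{7}$ ($Z{\left(o \right)} = o \frac{4}{7} = \frac{4 o}{7}$)
$Z^{2}{\left(\left(a + 4\right) 0 \right)} = \left(\frac{4 \left(-7 + 4\right) 0}{7}\right)^{2} = \left(\frac{4 \left(\left(-3\right) 0\right)}{7}\right)^{2} = \left(\frac{4}{7} \cdot 0\right)^{2} = 0^{2} = 0$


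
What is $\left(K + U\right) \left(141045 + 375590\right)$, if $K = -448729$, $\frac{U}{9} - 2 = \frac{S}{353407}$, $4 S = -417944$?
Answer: $- \frac{81927228533972885}{353407} \approx -2.3182 \cdot 10^{11}$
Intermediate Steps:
$S = -104486$ ($S = \frac{1}{4} \left(-417944\right) = -104486$)
$U = \frac{5420952}{353407}$ ($U = 18 + 9 \left(- \frac{104486}{353407}\right) = 18 - \frac{940374}{353407} = \frac{5420952}{353407} \approx 15.339$)
$\left(K + U\right) \left(141045 + 375590\right) = \left(-448729 + \frac{5420952}{353407}\right) \left(141045 + 375590\right) = \left(- \frac{158578548751}{353407}\right) 516635 = - \frac{81927228533972885}{353407}$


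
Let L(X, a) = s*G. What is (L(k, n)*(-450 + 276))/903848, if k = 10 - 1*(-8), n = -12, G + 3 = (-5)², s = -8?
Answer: 348/10271 ≈ 0.033882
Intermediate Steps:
G = 22 (G = -3 + (-5)² = -3 + 25 = 22)
k = 18 (k = 10 + 8 = 18)
L(X, a) = -176 (L(X, a) = -8*22 = -176)
(L(k, n)*(-450 + 276))/903848 = -176*(-450 + 276)/903848 = -176*(-174)*(1/903848) = 30624*(1/903848) = 348/10271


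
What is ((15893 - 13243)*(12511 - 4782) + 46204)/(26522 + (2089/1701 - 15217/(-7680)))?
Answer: 89390642826240/115505616199 ≈ 773.91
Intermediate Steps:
((15893 - 13243)*(12511 - 4782) + 46204)/(26522 + (2089/1701 - 15217/(-7680))) = (2650*7729 + 46204)/(26522 + (2089*(1/1701) - 15217*(-1/7680))) = (20481850 + 46204)/(26522 + (2089/1701 + 15217/7680)) = 20528054/(26522 + 13975879/4354560) = 20528054/(115505616199/4354560) = 20528054*(4354560/115505616199) = 89390642826240/115505616199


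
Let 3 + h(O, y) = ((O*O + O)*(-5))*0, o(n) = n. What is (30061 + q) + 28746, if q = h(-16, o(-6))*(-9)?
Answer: 58834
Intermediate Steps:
h(O, y) = -3 (h(O, y) = -3 + ((O*O + O)*(-5))*0 = -3 + ((O² + O)*(-5))*0 = -3 + ((O + O²)*(-5))*0 = -3 + (-5*O - 5*O²)*0 = -3 + 0 = -3)
q = 27 (q = -3*(-9) = 27)
(30061 + q) + 28746 = (30061 + 27) + 28746 = 30088 + 28746 = 58834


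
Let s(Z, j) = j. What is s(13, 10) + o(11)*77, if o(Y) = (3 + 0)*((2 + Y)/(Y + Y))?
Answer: 293/2 ≈ 146.50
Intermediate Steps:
o(Y) = 3*(2 + Y)/(2*Y) (o(Y) = 3*((2 + Y)/((2*Y))) = 3*((2 + Y)*(1/(2*Y))) = 3*((2 + Y)/(2*Y)) = 3*(2 + Y)/(2*Y))
s(13, 10) + o(11)*77 = 10 + (3/2 + 3/11)*77 = 10 + (39/22)*77 = 10 + 273/2 = 293/2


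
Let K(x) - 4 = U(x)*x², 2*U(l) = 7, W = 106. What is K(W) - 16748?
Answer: 22582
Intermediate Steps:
U(l) = 7/2 (U(l) = (½)*7 = 7/2)
K(x) = 4 + 7*x²/2
K(W) - 16748 = (4 + (7/2)*106²) - 16748 = (4 + (7/2)*11236) - 16748 = (4 + 39326) - 16748 = 39330 - 16748 = 22582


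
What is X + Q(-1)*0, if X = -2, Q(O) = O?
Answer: -2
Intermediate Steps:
X + Q(-1)*0 = -2 - 1*0 = -2 + 0 = -2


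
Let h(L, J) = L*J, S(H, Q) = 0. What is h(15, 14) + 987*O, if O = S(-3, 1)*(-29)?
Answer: 210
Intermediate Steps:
h(L, J) = J*L
O = 0 (O = 0*(-29) = 0)
h(15, 14) + 987*O = 14*15 + 987*0 = 210 + 0 = 210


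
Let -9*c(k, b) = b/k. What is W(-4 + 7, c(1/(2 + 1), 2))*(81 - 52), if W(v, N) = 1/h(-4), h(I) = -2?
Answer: -29/2 ≈ -14.500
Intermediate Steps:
c(k, b) = -b/(9*k)
W(v, N) = -1/2 (W(v, N) = 1/(-2) = -1/2)
W(-4 + 7, c(1/(2 + 1), 2))*(81 - 52) = -(81 - 52)/2 = -1/2*29 = -29/2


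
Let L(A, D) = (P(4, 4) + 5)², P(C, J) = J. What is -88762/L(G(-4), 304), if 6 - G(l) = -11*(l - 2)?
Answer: -88762/81 ≈ -1095.8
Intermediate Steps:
G(l) = -16 + 11*l (G(l) = 6 - (-11)*(l - 2) = 6 - (-11)*(-2 + l) = 6 - (22 - 11*l) = 6 + (-22 + 11*l) = -16 + 11*l)
L(A, D) = 81 (L(A, D) = (4 + 5)² = 9² = 81)
-88762/L(G(-4), 304) = -88762/81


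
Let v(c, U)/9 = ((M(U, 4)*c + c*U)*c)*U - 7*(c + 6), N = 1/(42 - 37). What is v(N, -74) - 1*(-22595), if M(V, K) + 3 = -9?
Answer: 612386/25 ≈ 24495.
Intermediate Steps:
N = ⅕ (N = 1/5 = ⅕ ≈ 0.20000)
M(V, K) = -12 (M(V, K) = -3 - 9 = -12)
v(c, U) = -378 - 63*c + 9*U*c*(-12*c + U*c) (v(c, U) = 9*(((-12*c + c*U)*c)*U - 7*(c + 6)) = 9*(((-12*c + U*c)*c)*U - 7*(6 + c)) = 9*((c*(-12*c + U*c))*U + (-42 - 7*c)) = 9*(U*c*(-12*c + U*c) + (-42 - 7*c)) = 9*(-42 - 7*c + U*c*(-12*c + U*c)) = -378 - 63*c + 9*U*c*(-12*c + U*c))
v(N, -74) - 1*(-22595) = (-378 - 63*⅕ - 108*(-74)*(⅕)² + 9*(-74)²*(⅕)²) - 1*(-22595) = (-378 - 63/5 - 108*(-74)*1/25 + 9*5476*(1/25)) + 22595 = (-378 - 63/5 + 7992/25 + 49284/25) + 22595 = 47511/25 + 22595 = 612386/25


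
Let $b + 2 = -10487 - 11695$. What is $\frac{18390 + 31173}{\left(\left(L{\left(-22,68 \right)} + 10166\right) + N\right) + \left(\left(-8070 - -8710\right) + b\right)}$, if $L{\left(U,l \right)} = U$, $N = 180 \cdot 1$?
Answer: $- \frac{16521}{3740} \approx -4.4174$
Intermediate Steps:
$N = 180$
$b = -22184$ ($b = -2 - 22182 = -22184$)
$\frac{18390 + 31173}{\left(\left(L{\left(-22,68 \right)} + 10166\right) + N\right) + \left(\left(-8070 - -8710\right) + b\right)} = \frac{18390 + 31173}{\left(\left(-22 + 10166\right) + 180\right) - 21544} = \frac{49563}{\left(10144 + 180\right) + \left(\left(-8070 + 8710\right) - 22184\right)} = \frac{49563}{10324 + \left(640 - 22184\right)} = \frac{49563}{10324 - 21544} = \frac{49563}{-11220} = 49563 \left(- \frac{1}{11220}\right) = - \frac{16521}{3740}$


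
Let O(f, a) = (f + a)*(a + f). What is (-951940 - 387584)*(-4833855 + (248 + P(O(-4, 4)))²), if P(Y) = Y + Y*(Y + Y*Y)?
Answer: 6392678700924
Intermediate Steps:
O(f, a) = (a + f)² (O(f, a) = (a + f)*(a + f) = (a + f)²)
P(Y) = Y + Y*(Y + Y²)
(-951940 - 387584)*(-4833855 + (248 + P(O(-4, 4)))²) = (-951940 - 387584)*(-4833855 + (248 + (4 - 4)²*(1 + (4 - 4)² + ((4 - 4)²)²))²) = -1339524*(-4833855 + (248 + 0²*(1 + 0² + (0²)²))²) = -1339524*(-4833855 + (248 + 0*(1 + 0 + 0²))²) = -1339524*(-4833855 + (248 + 0*(1 + 0 + 0))²) = -1339524*(-4833855 + (248 + 0*1)²) = -1339524*(-4833855 + (248 + 0)²) = -1339524*(-4833855 + 248²) = -1339524*(-4833855 + 61504) = -1339524*(-4772351) = 6392678700924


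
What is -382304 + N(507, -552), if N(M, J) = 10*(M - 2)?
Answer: -377254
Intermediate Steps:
N(M, J) = -20 + 10*M (N(M, J) = 10*(-2 + M) = -20 + 10*M)
-382304 + N(507, -552) = -382304 + (-20 + 10*507) = -382304 + (-20 + 5070) = -382304 + 5050 = -377254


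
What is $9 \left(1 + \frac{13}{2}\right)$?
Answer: $\frac{135}{2} \approx 67.5$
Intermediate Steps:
$9 \left(1 + \frac{13}{2}\right) = 9 \cdot \frac{15}{2} = \frac{135}{2}$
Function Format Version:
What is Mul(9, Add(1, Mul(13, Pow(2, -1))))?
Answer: Rational(135, 2) ≈ 67.500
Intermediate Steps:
Mul(9, Add(1, Mul(13, Pow(2, -1)))) = Mul(9, Add(1, Mul(13, Rational(1, 2)))) = Mul(9, Add(1, Rational(13, 2))) = Mul(9, Rational(15, 2)) = Rational(135, 2)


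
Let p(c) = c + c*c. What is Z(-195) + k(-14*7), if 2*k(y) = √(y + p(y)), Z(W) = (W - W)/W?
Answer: 28*√3 ≈ 48.497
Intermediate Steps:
p(c) = c + c²
Z(W) = 0 (Z(W) = 0/W = 0)
k(y) = √(y + y*(1 + y))/2
Z(-195) + k(-14*7) = 0 + √((-14*7)*(2 - 14*7))/2 = 0 + √(-98*(2 - 98))/2 = 0 + √(-98*(-96))/2 = 0 + √9408/2 = 0 + (56*√3)/2 = 0 + 28*√3 = 28*√3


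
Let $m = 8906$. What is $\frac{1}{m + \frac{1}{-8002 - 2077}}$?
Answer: $\frac{10079}{89763573} \approx 0.00011228$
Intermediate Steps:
$\frac{1}{m + \frac{1}{-8002 - 2077}} = \frac{1}{8906 + \frac{1}{-8002 - 2077}} = \frac{1}{8906 + \frac{1}{-10079}} = \frac{1}{8906 - \frac{1}{10079}} = \frac{1}{\frac{89763573}{10079}} = \frac{10079}{89763573}$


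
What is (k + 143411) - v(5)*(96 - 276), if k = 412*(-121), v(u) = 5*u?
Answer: 98059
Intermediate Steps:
k = -49852
(k + 143411) - v(5)*(96 - 276) = (-49852 + 143411) - 5*5*(96 - 276) = 93559 - 25*(-180) = 93559 - 1*(-4500) = 93559 + 4500 = 98059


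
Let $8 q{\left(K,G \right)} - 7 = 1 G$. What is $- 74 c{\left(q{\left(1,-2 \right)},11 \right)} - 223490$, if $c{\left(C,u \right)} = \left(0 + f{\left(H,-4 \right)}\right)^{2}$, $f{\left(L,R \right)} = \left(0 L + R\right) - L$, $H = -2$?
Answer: $-223786$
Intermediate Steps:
$f{\left(L,R \right)} = R - L$ ($f{\left(L,R \right)} = \left(0 + R\right) - L = R - L$)
$q{\left(K,G \right)} = \frac{7}{8} + \frac{G}{8}$ ($q{\left(K,G \right)} = \frac{7}{8} + \frac{1 G}{8} = \frac{7}{8} + \frac{G}{8}$)
$c{\left(C,u \right)} = 4$ ($c{\left(C,u \right)} = \left(0 - 2\right)^{2} = \left(-2\right)^{2} = 4$)
$- 74 c{\left(q{\left(1,-2 \right)},11 \right)} - 223490 = \left(-74\right) 4 - 223490 = -296 - 223490 = -223786$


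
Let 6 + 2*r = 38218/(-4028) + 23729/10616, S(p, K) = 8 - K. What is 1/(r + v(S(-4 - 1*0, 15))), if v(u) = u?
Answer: -21380624/291341709 ≈ -0.073387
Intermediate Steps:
r = -141677341/21380624 (r = -3 + (38218/(-4028) + 23729/10616)/2 = -3 + (38218*(-1/4028) + 23729*(1/10616))/2 = -3 + (-19109/2014 + 23729/10616)/2 = -3 + (1/2)*(-77535469/10690312) = -3 - 77535469/21380624 = -141677341/21380624 ≈ -6.6264)
1/(r + v(S(-4 - 1*0, 15))) = 1/(-141677341/21380624 + (8 - 1*15)) = 1/(-141677341/21380624 + (8 - 15)) = 1/(-141677341/21380624 - 7) = 1/(-291341709/21380624) = -21380624/291341709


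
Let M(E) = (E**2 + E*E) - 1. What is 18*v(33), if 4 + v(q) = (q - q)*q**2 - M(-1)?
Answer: -90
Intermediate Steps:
M(E) = -1 + 2*E**2 (M(E) = (E**2 + E**2) - 1 = 2*E**2 - 1 = -1 + 2*E**2)
v(q) = -5 (v(q) = -4 + ((q - q)*q**2 - (-1 + 2*(-1)**2)) = -4 + (0*q**2 - (-1 + 2*1)) = -4 + (0 - (-1 + 2)) = -4 + (0 - 1*1) = -4 + (0 - 1) = -4 - 1 = -5)
18*v(33) = 18*(-5) = -90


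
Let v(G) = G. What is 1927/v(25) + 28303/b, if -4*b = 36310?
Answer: 6713907/90775 ≈ 73.962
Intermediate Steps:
b = -18155/2 (b = -¼*36310 = -18155/2 ≈ -9077.5)
1927/v(25) + 28303/b = 1927/25 + 28303/(-18155/2) = 1927*(1/25) + 28303*(-2/18155) = 1927/25 - 56606/18155 = 6713907/90775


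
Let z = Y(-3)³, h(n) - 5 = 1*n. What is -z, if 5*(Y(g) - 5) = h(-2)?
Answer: -21952/125 ≈ -175.62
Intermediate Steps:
h(n) = 5 + n (h(n) = 5 + 1*n = 5 + n)
Y(g) = 28/5 (Y(g) = 5 + (5 - 2)/5 = 5 + (⅕)*3 = 5 + ⅗ = 28/5)
z = 21952/125 (z = (28/5)³ = 21952/125 ≈ 175.62)
-z = -1*21952/125 = -21952/125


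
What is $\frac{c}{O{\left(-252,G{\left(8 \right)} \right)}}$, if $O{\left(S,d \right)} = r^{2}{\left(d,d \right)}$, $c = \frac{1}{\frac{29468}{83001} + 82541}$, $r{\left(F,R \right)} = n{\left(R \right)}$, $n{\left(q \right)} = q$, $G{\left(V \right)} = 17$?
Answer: $\frac{83001}{1979943337601} \approx 4.1921 \cdot 10^{-8}$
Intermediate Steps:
$r{\left(F,R \right)} = R$
$c = \frac{83001}{6851015009}$ ($c = \frac{1}{29468 \cdot \frac{1}{83001} + 82541} = \frac{1}{\frac{29468}{83001} + 82541} = \frac{1}{\frac{6851015009}{83001}} = \frac{83001}{6851015009} \approx 1.2115 \cdot 10^{-5}$)
$O{\left(S,d \right)} = d^{2}$
$\frac{c}{O{\left(-252,G{\left(8 \right)} \right)}} = \frac{83001}{6851015009 \cdot 17^{2}} = \frac{83001}{6851015009 \cdot 289} = \frac{83001}{6851015009} \cdot \frac{1}{289} = \frac{83001}{1979943337601}$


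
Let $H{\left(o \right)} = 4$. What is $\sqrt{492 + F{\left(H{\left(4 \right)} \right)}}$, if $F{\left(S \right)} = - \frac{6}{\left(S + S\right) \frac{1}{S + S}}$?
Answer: $9 \sqrt{6} \approx 22.045$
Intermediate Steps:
$F{\left(S \right)} = -6$ ($F{\left(S \right)} = - \frac{6}{2 S \frac{1}{2 S}} = - \frac{6}{1} = \left(-6\right) 1 = -6$)
$\sqrt{492 + F{\left(H{\left(4 \right)} \right)}} = \sqrt{492 - 6} = \sqrt{486} = 9 \sqrt{6}$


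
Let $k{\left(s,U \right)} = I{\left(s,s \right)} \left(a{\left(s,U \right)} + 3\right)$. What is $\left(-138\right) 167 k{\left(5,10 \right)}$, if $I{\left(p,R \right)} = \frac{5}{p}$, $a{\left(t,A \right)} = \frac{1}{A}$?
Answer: $- \frac{357213}{5} \approx -71443.0$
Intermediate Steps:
$k{\left(s,U \right)} = \frac{5 \left(3 + \frac{1}{U}\right)}{s}$ ($k{\left(s,U \right)} = \frac{5}{s} \left(\frac{1}{U} + 3\right) = \frac{5}{s} \left(3 + \frac{1}{U}\right) = \frac{5 \left(3 + \frac{1}{U}\right)}{s}$)
$\left(-138\right) 167 k{\left(5,10 \right)} = \left(-138\right) 167 \frac{5 \left(1 + 3 \cdot 10\right)}{10 \cdot 5} = - 23046 \cdot 5 \cdot \frac{1}{10} \cdot \frac{1}{5} \left(1 + 30\right) = - 23046 \cdot 5 \cdot \frac{1}{10} \cdot \frac{1}{5} \cdot 31 = \left(-23046\right) \frac{31}{10} = - \frac{357213}{5}$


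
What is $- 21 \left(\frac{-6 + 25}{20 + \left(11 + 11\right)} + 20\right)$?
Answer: $- \frac{859}{2} \approx -429.5$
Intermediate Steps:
$- 21 \left(\frac{-6 + 25}{20 + \left(11 + 11\right)} + 20\right) = - 21 \left(\frac{19}{20 + 22} + 20\right) = - 21 \left(\frac{19}{42} + 20\right) = \left(-21\right) \frac{859}{42} = - \frac{859}{2}$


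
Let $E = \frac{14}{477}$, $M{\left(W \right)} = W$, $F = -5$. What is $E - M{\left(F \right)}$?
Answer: $\frac{2399}{477} \approx 5.0294$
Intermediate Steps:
$E = \frac{14}{477}$ ($E = 14 \cdot \frac{1}{477} = \frac{14}{477} \approx 0.02935$)
$E - M{\left(F \right)} = \frac{14}{477} - -5 = \frac{14}{477} + 5 = \frac{2399}{477}$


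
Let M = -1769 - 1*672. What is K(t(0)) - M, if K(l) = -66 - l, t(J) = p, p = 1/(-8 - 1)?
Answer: 21376/9 ≈ 2375.1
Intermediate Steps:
M = -2441 (M = -1769 - 672 = -2441)
p = -1/9 (p = 1/(-9) = -1/9 ≈ -0.11111)
t(J) = -1/9
K(t(0)) - M = (-66 - 1*(-1/9)) - 1*(-2441) = (-66 + 1/9) + 2441 = -593/9 + 2441 = 21376/9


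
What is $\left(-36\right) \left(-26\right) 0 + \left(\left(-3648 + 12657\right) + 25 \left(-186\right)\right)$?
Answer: $4359$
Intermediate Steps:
$\left(-36\right) \left(-26\right) 0 + \left(\left(-3648 + 12657\right) + 25 \left(-186\right)\right) = 936 \cdot 0 + \left(9009 - 4650\right) = 0 + 4359 = 4359$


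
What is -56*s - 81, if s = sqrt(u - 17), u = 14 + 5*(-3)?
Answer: -81 - 168*I*sqrt(2) ≈ -81.0 - 237.59*I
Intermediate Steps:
u = -1 (u = 14 - 15 = -1)
s = 3*I*sqrt(2) (s = sqrt(-1 - 17) = sqrt(-18) = 3*I*sqrt(2) ≈ 4.2426*I)
-56*s - 81 = -168*I*sqrt(2) - 81 = -81 - 168*I*sqrt(2)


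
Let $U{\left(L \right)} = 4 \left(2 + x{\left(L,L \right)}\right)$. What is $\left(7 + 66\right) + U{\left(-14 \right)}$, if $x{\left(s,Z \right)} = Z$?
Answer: $25$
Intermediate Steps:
$U{\left(L \right)} = 8 + 4 L$ ($U{\left(L \right)} = 4 \left(2 + L\right) = 8 + 4 L$)
$\left(7 + 66\right) + U{\left(-14 \right)} = \left(7 + 66\right) + \left(8 + 4 \left(-14\right)\right) = 73 + \left(8 - 56\right) = 73 - 48 = 25$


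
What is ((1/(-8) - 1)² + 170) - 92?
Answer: 5073/64 ≈ 79.266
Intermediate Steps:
((1/(-8) - 1)² + 170) - 92 = ((-⅛ - 1)² + 170) - 92 = ((-9/8)² + 170) - 92 = (81/64 + 170) - 92 = 10961/64 - 92 = 5073/64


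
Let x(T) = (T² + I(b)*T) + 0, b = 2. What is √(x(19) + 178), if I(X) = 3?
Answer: 2*√149 ≈ 24.413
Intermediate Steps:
x(T) = T² + 3*T (x(T) = (T² + 3*T) + 0 = T² + 3*T)
√(x(19) + 178) = √(19*(3 + 19) + 178) = √(19*22 + 178) = √(418 + 178) = √596 = 2*√149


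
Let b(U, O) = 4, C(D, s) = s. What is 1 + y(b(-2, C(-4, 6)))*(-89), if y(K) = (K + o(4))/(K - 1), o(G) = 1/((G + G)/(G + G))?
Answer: -442/3 ≈ -147.33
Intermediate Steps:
o(G) = 1 (o(G) = 1/((2*G)/((2*G))) = 1/((2*G)*(1/(2*G))) = 1/1 = 1)
y(K) = (1 + K)/(-1 + K) (y(K) = (K + 1)/(K - 1) = (1 + K)/(-1 + K))
1 + y(b(-2, C(-4, 6)))*(-89) = 1 + ((1 + 4)/(-1 + 4))*(-89) = 1 + (5/3)*(-89) = 1 - 445/3 = -442/3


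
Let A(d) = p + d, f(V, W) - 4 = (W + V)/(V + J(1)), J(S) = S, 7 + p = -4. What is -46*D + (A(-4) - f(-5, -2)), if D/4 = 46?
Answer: -33939/4 ≈ -8484.8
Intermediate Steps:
p = -11 (p = -7 - 4 = -11)
D = 184 (D = 4*46 = 184)
f(V, W) = 4 + (V + W)/(1 + V) (f(V, W) = 4 + (W + V)/(V + 1) = 4 + (V + W)/(1 + V))
A(d) = -11 + d
-46*D + (A(-4) - f(-5, -2)) = -46*184 + ((-11 - 4) - (4 - 2 + 5*(-5))/(1 - 5)) = -8464 + (-15 - (4 - 2 - 25)/(-4)) = -8464 + (-15 - (-1)*(-23)/4) = -8464 + (-15 - 1*23/4) = -8464 + (-15 - 23/4) = -8464 - 83/4 = -33939/4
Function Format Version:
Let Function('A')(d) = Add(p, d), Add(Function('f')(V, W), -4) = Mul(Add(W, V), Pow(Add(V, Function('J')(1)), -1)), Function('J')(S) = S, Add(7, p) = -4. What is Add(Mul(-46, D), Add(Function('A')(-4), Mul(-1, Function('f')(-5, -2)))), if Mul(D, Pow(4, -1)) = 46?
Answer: Rational(-33939, 4) ≈ -8484.8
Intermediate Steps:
p = -11 (p = Add(-7, -4) = -11)
D = 184 (D = Mul(4, 46) = 184)
Function('f')(V, W) = Add(4, Mul(Pow(Add(1, V), -1), Add(V, W))) (Function('f')(V, W) = Add(4, Mul(Add(W, V), Pow(Add(V, 1), -1))) = Add(4, Mul(Add(V, W), Pow(Add(1, V), -1))) = Add(4, Mul(Pow(Add(1, V), -1), Add(V, W))))
Function('A')(d) = Add(-11, d)
Add(Mul(-46, D), Add(Function('A')(-4), Mul(-1, Function('f')(-5, -2)))) = Add(Mul(-46, 184), Add(Add(-11, -4), Mul(-1, Mul(Pow(Add(1, -5), -1), Add(4, -2, Mul(5, -5)))))) = Add(-8464, Add(-15, Mul(-1, Mul(Pow(-4, -1), Add(4, -2, -25))))) = Add(-8464, Add(-15, Mul(-1, Mul(Rational(-1, 4), -23)))) = Add(-8464, Add(-15, Mul(-1, Rational(23, 4)))) = Add(-8464, Add(-15, Rational(-23, 4))) = Add(-8464, Rational(-83, 4)) = Rational(-33939, 4)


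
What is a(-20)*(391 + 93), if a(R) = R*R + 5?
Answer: 196020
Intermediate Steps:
a(R) = 5 + R² (a(R) = R² + 5 = 5 + R²)
a(-20)*(391 + 93) = (5 + (-20)²)*(391 + 93) = (5 + 400)*484 = 405*484 = 196020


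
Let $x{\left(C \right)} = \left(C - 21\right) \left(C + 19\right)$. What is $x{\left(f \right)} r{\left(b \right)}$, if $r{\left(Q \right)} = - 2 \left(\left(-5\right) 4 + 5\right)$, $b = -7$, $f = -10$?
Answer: $-8370$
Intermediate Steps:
$x{\left(C \right)} = \left(-21 + C\right) \left(19 + C\right)$
$r{\left(Q \right)} = 30$ ($r{\left(Q \right)} = - 2 \left(-20 + 5\right) = \left(-2\right) \left(-15\right) = 30$)
$x{\left(f \right)} r{\left(b \right)} = \left(-399 + \left(-10\right)^{2} - -20\right) 30 = \left(-399 + 100 + 20\right) 30 = \left(-279\right) 30 = -8370$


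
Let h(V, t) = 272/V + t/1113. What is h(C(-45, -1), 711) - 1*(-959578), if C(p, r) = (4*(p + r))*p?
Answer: 368463816239/383985 ≈ 9.5958e+5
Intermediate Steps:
C(p, r) = p*(4*p + 4*r) (C(p, r) = (4*p + 4*r)*p = p*(4*p + 4*r))
h(V, t) = 272/V + t/1113 (h(V, t) = 272/V + t*(1/1113) = 272/V + t/1113)
h(C(-45, -1), 711) - 1*(-959578) = (272/((4*(-45)*(-45 - 1))) + (1/1113)*711) - 1*(-959578) = (272/((4*(-45)*(-46))) + 237/371) + 959578 = (272/8280 + 237/371) + 959578 = (272*(1/8280) + 237/371) + 959578 = (34/1035 + 237/371) + 959578 = 257909/383985 + 959578 = 368463816239/383985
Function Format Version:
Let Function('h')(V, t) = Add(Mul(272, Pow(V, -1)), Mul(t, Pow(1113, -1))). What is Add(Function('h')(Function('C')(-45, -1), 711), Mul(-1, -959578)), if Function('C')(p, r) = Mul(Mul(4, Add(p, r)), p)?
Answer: Rational(368463816239, 383985) ≈ 9.5958e+5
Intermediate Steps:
Function('C')(p, r) = Mul(p, Add(Mul(4, p), Mul(4, r))) (Function('C')(p, r) = Mul(Add(Mul(4, p), Mul(4, r)), p) = Mul(p, Add(Mul(4, p), Mul(4, r))))
Function('h')(V, t) = Add(Mul(272, Pow(V, -1)), Mul(Rational(1, 1113), t)) (Function('h')(V, t) = Add(Mul(272, Pow(V, -1)), Mul(t, Rational(1, 1113))) = Add(Mul(272, Pow(V, -1)), Mul(Rational(1, 1113), t)))
Add(Function('h')(Function('C')(-45, -1), 711), Mul(-1, -959578)) = Add(Add(Mul(272, Pow(Mul(4, -45, Add(-45, -1)), -1)), Mul(Rational(1, 1113), 711)), Mul(-1, -959578)) = Add(Add(Mul(272, Pow(Mul(4, -45, -46), -1)), Rational(237, 371)), 959578) = Add(Add(Mul(272, Pow(8280, -1)), Rational(237, 371)), 959578) = Add(Add(Mul(272, Rational(1, 8280)), Rational(237, 371)), 959578) = Add(Add(Rational(34, 1035), Rational(237, 371)), 959578) = Add(Rational(257909, 383985), 959578) = Rational(368463816239, 383985)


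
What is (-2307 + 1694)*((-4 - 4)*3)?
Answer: 14712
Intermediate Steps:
(-2307 + 1694)*((-4 - 4)*3) = -(-4904)*3 = -613*(-24) = 14712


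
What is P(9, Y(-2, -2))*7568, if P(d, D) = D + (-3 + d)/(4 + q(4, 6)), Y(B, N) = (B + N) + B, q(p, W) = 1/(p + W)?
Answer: -1407648/41 ≈ -34333.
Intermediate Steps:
q(p, W) = 1/(W + p)
Y(B, N) = N + 2*B
P(d, D) = -30/41 + D + 10*d/41 (P(d, D) = D + (-3 + d)/(4 + 1/(6 + 4)) = D + (-3 + d)/(4 + 1/10) = D + (-3 + d)/(41/10) = D + (-3 + d)*(10/41) = D + (-30/41 + 10*d/41) = -30/41 + D + 10*d/41)
P(9, Y(-2, -2))*7568 = (-30/41 + (-2 + 2*(-2)) + (10/41)*9)*7568 = (-30/41 + (-2 - 4) + 90/41)*7568 = (-30/41 - 6 + 90/41)*7568 = -186/41*7568 = -1407648/41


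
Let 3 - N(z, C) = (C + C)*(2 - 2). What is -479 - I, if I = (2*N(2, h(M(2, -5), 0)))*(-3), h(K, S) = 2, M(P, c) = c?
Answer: -461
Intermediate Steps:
N(z, C) = 3 (N(z, C) = 3 - (C + C)*(2 - 2) = 3 - 2*C*0 = 3 - 1*0 = 3 + 0 = 3)
I = -18 (I = (2*3)*(-3) = 6*(-3) = -18)
-479 - I = -479 - 1*(-18) = -479 + 18 = -461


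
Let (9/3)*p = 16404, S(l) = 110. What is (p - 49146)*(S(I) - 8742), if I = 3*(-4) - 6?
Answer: 377028496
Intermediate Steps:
I = -18 (I = -12 - 6 = -18)
p = 5468 (p = (⅓)*16404 = 5468)
(p - 49146)*(S(I) - 8742) = (5468 - 49146)*(110 - 8742) = -43678*(-8632) = 377028496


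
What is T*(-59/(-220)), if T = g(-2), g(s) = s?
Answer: -59/110 ≈ -0.53636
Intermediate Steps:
T = -2
T*(-59/(-220)) = -(-118)/(-220) = -(-118)*(-1)/220 = -2*59/220 = -59/110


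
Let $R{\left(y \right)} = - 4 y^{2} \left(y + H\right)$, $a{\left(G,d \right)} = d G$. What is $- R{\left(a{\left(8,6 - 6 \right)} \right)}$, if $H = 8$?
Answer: $0$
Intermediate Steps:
$a{\left(G,d \right)} = G d$
$R{\left(y \right)} = - 4 y^{2} \left(8 + y\right)$ ($R{\left(y \right)} = - 4 y^{2} \left(y + 8\right) = - 4 y^{2} \left(8 + y\right)$)
$- R{\left(a{\left(8,6 - 6 \right)} \right)} = - 4 \left(8 \left(6 - 6\right)\right)^{2} \left(-8 - 8 \left(6 - 6\right)\right) = - 4 \left(8 \cdot 0\right)^{2} \left(-8 - 8 \cdot 0\right) = - 4 \cdot 0^{2} \left(-8 - 0\right) = - 4 \cdot 0 \left(-8 + 0\right) = - 4 \cdot 0 \left(-8\right) = \left(-1\right) 0 = 0$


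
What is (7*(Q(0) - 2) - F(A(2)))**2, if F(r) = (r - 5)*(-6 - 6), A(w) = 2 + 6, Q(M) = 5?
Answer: 3249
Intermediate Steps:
A(w) = 8
F(r) = 60 - 12*r (F(r) = (-5 + r)*(-12) = 60 - 12*r)
(7*(Q(0) - 2) - F(A(2)))**2 = (7*(5 - 2) - (60 - 12*8))**2 = (7*3 - (60 - 96))**2 = (21 - 1*(-36))**2 = (21 + 36)**2 = 57**2 = 3249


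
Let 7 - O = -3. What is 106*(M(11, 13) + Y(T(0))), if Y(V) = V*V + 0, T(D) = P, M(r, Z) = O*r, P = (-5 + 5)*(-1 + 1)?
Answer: 11660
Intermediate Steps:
O = 10 (O = 7 - 1*(-3) = 7 + 3 = 10)
P = 0 (P = 0*0 = 0)
M(r, Z) = 10*r
T(D) = 0
Y(V) = V**2 (Y(V) = V**2 + 0 = V**2)
106*(M(11, 13) + Y(T(0))) = 106*(10*11 + 0**2) = 106*(110 + 0) = 106*110 = 11660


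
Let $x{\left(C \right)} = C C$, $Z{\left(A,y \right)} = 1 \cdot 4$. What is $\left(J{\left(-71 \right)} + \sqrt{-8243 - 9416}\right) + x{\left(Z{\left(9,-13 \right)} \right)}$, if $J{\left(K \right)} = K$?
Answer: $-55 + i \sqrt{17659} \approx -55.0 + 132.89 i$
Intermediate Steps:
$Z{\left(A,y \right)} = 4$
$x{\left(C \right)} = C^{2}$
$\left(J{\left(-71 \right)} + \sqrt{-8243 - 9416}\right) + x{\left(Z{\left(9,-13 \right)} \right)} = \left(-71 + \sqrt{-8243 - 9416}\right) + 4^{2} = \left(-71 + \sqrt{-17659}\right) + 16 = \left(-71 + i \sqrt{17659}\right) + 16 = -55 + i \sqrt{17659}$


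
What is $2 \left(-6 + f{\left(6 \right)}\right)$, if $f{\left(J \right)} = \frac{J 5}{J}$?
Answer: $-2$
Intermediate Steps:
$f{\left(J \right)} = 5$ ($f{\left(J \right)} = \frac{5 J}{J} = 5$)
$2 \left(-6 + f{\left(6 \right)}\right) = 2 \left(-6 + 5\right) = 2 \left(-1\right) = -2$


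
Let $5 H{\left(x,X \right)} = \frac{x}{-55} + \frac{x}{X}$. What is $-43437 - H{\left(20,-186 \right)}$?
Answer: $- \frac{222179773}{5115} \approx -43437.0$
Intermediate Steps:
$H{\left(x,X \right)} = - \frac{x}{275} + \frac{x}{5 X}$ ($H{\left(x,X \right)} = \frac{\frac{x}{-55} + \frac{x}{X}}{5} = \frac{x \left(- \frac{1}{55}\right) + \frac{x}{X}}{5} = \frac{- \frac{x}{55} + \frac{x}{X}}{5} = - \frac{x}{275} + \frac{x}{5 X}$)
$-43437 - H{\left(20,-186 \right)} = -43437 - \frac{1}{275} \cdot 20 \frac{1}{-186} \left(55 - -186\right) = -43437 - \frac{1}{275} \cdot 20 \left(- \frac{1}{186}\right) \left(55 + 186\right) = -43437 - \frac{1}{275} \cdot 20 \left(- \frac{1}{186}\right) 241 = -43437 - - \frac{482}{5115} = -43437 + \frac{482}{5115} = - \frac{222179773}{5115}$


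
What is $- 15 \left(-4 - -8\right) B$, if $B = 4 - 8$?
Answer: $240$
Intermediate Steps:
$B = -4$
$- 15 \left(-4 - -8\right) B = - 15 \left(-4 - -8\right) \left(-4\right) = - 15 \left(-4 + 8\right) \left(-4\right) = \left(-15\right) 4 \left(-4\right) = \left(-60\right) \left(-4\right) = 240$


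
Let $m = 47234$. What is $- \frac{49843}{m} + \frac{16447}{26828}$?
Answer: $- \frac{14745537}{33347204} \approx -0.44218$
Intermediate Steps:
$- \frac{49843}{m} + \frac{16447}{26828} = - \frac{49843}{47234} + \frac{16447}{26828} = - \frac{14745537}{33347204}$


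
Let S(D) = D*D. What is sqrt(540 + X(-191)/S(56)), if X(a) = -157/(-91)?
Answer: sqrt(14023390927)/5096 ≈ 23.238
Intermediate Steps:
X(a) = 157/91 (X(a) = -157*(-1/91) = 157/91)
S(D) = D**2
sqrt(540 + X(-191)/S(56)) = sqrt(540 + 157/(91*(56**2))) = sqrt(540 + (157/91)/3136) = sqrt(540 + (157/91)*(1/3136)) = sqrt(540 + 157/285376) = sqrt(154103197/285376) = sqrt(14023390927)/5096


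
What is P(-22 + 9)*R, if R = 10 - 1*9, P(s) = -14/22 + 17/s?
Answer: -278/143 ≈ -1.9441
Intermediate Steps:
P(s) = -7/11 + 17/s (P(s) = -14*1/22 + 17/s = -7/11 + 17/s)
R = 1 (R = 10 - 9 = 1)
P(-22 + 9)*R = (-7/11 + 17/(-22 + 9))*1 = (-7/11 + 17/(-13))*1 = (-7/11 + 17*(-1/13))*1 = (-7/11 - 17/13)*1 = -278/143*1 = -278/143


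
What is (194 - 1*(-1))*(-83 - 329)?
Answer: -80340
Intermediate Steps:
(194 - 1*(-1))*(-83 - 329) = (194 + 1)*(-412) = 195*(-412) = -80340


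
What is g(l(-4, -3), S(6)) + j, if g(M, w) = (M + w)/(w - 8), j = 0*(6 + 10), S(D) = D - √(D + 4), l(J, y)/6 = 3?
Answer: 29/3 - 13*√10/3 ≈ -4.0365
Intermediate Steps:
l(J, y) = 18 (l(J, y) = 6*3 = 18)
S(D) = D - √(4 + D)
j = 0 (j = 0*16 = 0)
g(M, w) = (M + w)/(-8 + w)
g(l(-4, -3), S(6)) + j = (18 + (6 - √(4 + 6)))/(-8 + (6 - √(4 + 6))) + 0 = (18 + (6 - √10))/(-8 + (6 - √10)) + 0 = (24 - √10)/(-2 - √10) + 0 = (24 - √10)/(-2 - √10)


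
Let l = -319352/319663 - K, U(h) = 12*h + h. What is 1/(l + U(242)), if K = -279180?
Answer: 319663/90248856786 ≈ 3.5420e-6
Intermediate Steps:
U(h) = 13*h
l = 89243196988/319663 (l = -319352/319663 - 1*(-279180) = -319352*1/319663 + 279180 = -319352/319663 + 279180 = 89243196988/319663 ≈ 2.7918e+5)
1/(l + U(242)) = 1/(89243196988/319663 + 13*242) = 1/(89243196988/319663 + 3146) = 1/(90248856786/319663) = 319663/90248856786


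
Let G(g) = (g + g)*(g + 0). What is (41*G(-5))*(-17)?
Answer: -34850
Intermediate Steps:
G(g) = 2*g² (G(g) = (2*g)*g = 2*g²)
(41*G(-5))*(-17) = (41*(2*(-5)²))*(-17) = (41*(2*25))*(-17) = (41*50)*(-17) = 2050*(-17) = -34850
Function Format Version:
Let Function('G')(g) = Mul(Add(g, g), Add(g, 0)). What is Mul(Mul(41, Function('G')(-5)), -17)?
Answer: -34850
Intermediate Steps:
Function('G')(g) = Mul(2, Pow(g, 2)) (Function('G')(g) = Mul(Mul(2, g), g) = Mul(2, Pow(g, 2)))
Mul(Mul(41, Function('G')(-5)), -17) = Mul(Mul(41, Mul(2, Pow(-5, 2))), -17) = Mul(Mul(41, Mul(2, 25)), -17) = Mul(Mul(41, 50), -17) = Mul(2050, -17) = -34850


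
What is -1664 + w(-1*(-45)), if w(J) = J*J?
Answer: 361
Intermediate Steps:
w(J) = J**2
-1664 + w(-1*(-45)) = -1664 + (-1*(-45))**2 = -1664 + 45**2 = -1664 + 2025 = 361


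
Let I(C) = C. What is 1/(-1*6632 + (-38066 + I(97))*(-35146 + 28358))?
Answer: 1/257726940 ≈ 3.8801e-9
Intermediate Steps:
1/(-1*6632 + (-38066 + I(97))*(-35146 + 28358)) = 1/(-1*6632 + (-38066 + 97)*(-35146 + 28358)) = 1/(-6632 - 37969*(-6788)) = 1/(-6632 + 257733572) = 1/257726940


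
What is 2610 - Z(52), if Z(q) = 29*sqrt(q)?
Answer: 2610 - 58*sqrt(13) ≈ 2400.9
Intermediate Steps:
2610 - Z(52) = 2610 - 29*sqrt(52) = 2610 - 29*2*sqrt(13) = 2610 - 58*sqrt(13)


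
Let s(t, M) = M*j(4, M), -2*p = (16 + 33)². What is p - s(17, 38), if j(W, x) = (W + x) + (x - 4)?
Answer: -8177/2 ≈ -4088.5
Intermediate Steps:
p = -2401/2 (p = -(16 + 33)²/2 = -½*49² = -½*2401 = -2401/2 ≈ -1200.5)
j(W, x) = -4 + W + 2*x (j(W, x) = (W + x) + (-4 + x) = -4 + W + 2*x)
s(t, M) = 2*M² (s(t, M) = M*(-4 + 4 + 2*M) = M*(2*M) = 2*M²)
p - s(17, 38) = -2401/2 - 2*38² = -2401/2 - 2*1444 = -2401/2 - 1*2888 = -2401/2 - 2888 = -8177/2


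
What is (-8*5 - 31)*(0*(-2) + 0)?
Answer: 0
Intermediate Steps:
(-8*5 - 31)*(0*(-2) + 0) = (-40 - 31)*(0 + 0) = -71*0 = 0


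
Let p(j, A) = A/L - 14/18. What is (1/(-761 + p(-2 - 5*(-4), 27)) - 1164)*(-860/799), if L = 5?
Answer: 34072437180/27195563 ≈ 1252.9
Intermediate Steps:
p(j, A) = -7/9 + A/5 (p(j, A) = A/5 - 14/18 = A*(1/5) - 14*1/18 = A/5 - 7/9 = -7/9 + A/5)
(1/(-761 + p(-2 - 5*(-4), 27)) - 1164)*(-860/799) = (1/(-761 + (-7/9 + (1/5)*27)) - 1164)*(-860/799) = (1/(-761 + (-7/9 + 27/5)) - 1164)*(-860*1/799) = (1/(-761 + 208/45) - 1164)*(-860/799) = (1/(-34037/45) - 1164)*(-860/799) = (-45/34037 - 1164)*(-860/799) = -39619113/34037*(-860/799) = 34072437180/27195563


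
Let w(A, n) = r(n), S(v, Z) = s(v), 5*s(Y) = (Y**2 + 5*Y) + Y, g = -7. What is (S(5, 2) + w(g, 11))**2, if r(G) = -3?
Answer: 64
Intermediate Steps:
s(Y) = Y**2/5 + 6*Y/5 (s(Y) = ((Y**2 + 5*Y) + Y)/5 = (Y**2 + 6*Y)/5 = Y**2/5 + 6*Y/5)
S(v, Z) = v*(6 + v)/5
w(A, n) = -3
(S(5, 2) + w(g, 11))**2 = ((1/5)*5*(6 + 5) - 3)**2 = ((1/5)*5*11 - 3)**2 = (11 - 3)**2 = 8**2 = 64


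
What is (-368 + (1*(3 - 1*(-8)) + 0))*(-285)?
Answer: 101745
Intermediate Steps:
(-368 + (1*(3 - 1*(-8)) + 0))*(-285) = (-368 + (1*(3 + 8) + 0))*(-285) = (-368 + (1*11 + 0))*(-285) = (-368 + (11 + 0))*(-285) = (-368 + 11)*(-285) = -357*(-285) = 101745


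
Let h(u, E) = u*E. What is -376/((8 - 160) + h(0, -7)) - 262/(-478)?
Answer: 13722/4541 ≈ 3.0218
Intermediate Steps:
h(u, E) = E*u
-376/((8 - 160) + h(0, -7)) - 262/(-478) = -376/((8 - 160) - 7*0) - 262/(-478) = -376/(-152 + 0) - 262*(-1/478) = -376/(-152) + 131/239 = -376*(-1/152) + 131/239 = 47/19 + 131/239 = 13722/4541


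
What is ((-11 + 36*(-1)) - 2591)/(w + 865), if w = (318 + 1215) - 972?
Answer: -1319/713 ≈ -1.8499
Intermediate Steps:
w = 561 (w = 1533 - 972 = 561)
((-11 + 36*(-1)) - 2591)/(w + 865) = ((-11 + 36*(-1)) - 2591)/(561 + 865) = ((-11 - 36) - 2591)/1426 = (-47 - 2591)*(1/1426) = -2638*1/1426 = -1319/713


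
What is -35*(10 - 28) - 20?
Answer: 610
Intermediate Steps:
-35*(10 - 28) - 20 = -35*(-18) - 20 = 630 - 20 = 610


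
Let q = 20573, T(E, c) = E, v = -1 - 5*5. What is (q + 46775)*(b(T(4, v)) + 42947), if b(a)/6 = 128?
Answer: 2944117820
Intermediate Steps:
v = -26 (v = -1 - 25 = -26)
b(a) = 768 (b(a) = 6*128 = 768)
(q + 46775)*(b(T(4, v)) + 42947) = (20573 + 46775)*(768 + 42947) = 67348*43715 = 2944117820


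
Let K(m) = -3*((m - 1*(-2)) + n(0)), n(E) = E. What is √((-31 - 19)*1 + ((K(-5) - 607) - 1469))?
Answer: I*√2117 ≈ 46.011*I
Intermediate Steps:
K(m) = -6 - 3*m (K(m) = -3*((m - 1*(-2)) + 0) = -3*((m + 2) + 0) = -3*((2 + m) + 0) = -3*(2 + m) = -6 - 3*m)
√((-31 - 19)*1 + ((K(-5) - 607) - 1469)) = √((-31 - 19)*1 + (((-6 - 3*(-5)) - 607) - 1469)) = √(-50*1 + (((-6 + 15) - 607) - 1469)) = √(-50 + ((9 - 607) - 1469)) = √(-50 + (-598 - 1469)) = √(-50 - 2067) = √(-2117) = I*√2117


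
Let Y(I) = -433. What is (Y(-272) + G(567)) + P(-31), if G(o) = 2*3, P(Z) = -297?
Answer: -724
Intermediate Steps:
G(o) = 6
(Y(-272) + G(567)) + P(-31) = (-433 + 6) - 297 = -427 - 297 = -724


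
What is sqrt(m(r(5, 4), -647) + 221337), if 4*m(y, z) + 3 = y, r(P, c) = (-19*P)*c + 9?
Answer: sqrt(884974)/2 ≈ 470.37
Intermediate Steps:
r(P, c) = 9 - 19*P*c (r(P, c) = -19*P*c + 9 = 9 - 19*P*c)
m(y, z) = -3/4 + y/4
sqrt(m(r(5, 4), -647) + 221337) = sqrt((-3/4 + (9 - 19*5*4)/4) + 221337) = sqrt((-3/4 + (9 - 380)/4) + 221337) = sqrt((-3/4 + (1/4)*(-371)) + 221337) = sqrt((-3/4 - 371/4) + 221337) = sqrt(-187/2 + 221337) = sqrt(442487/2) = sqrt(884974)/2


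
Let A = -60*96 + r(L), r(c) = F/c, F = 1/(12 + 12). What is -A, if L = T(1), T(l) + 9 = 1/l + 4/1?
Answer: 552961/96 ≈ 5760.0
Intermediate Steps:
T(l) = -5 + 1/l (T(l) = -9 + (1/l + 4/1) = -9 + (1/l + 4*1) = -9 + (1/l + 4) = -9 + (4 + 1/l) = -5 + 1/l)
L = -4 (L = -5 + 1/1 = -5 + 1 = -4)
F = 1/24 ≈ 0.041667
r(c) = 1/(24*c)
A = -552961/96 (A = -60*96 + (1/24)/(-4) = -5760 + (1/24)*(-¼) = -5760 - 1/96 = -552961/96 ≈ -5760.0)
-A = -1*(-552961/96) = 552961/96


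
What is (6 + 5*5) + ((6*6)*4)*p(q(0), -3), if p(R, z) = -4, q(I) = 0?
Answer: -545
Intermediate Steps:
(6 + 5*5) + ((6*6)*4)*p(q(0), -3) = (6 + 5*5) + ((6*6)*4)*(-4) = (6 + 25) + (36*4)*(-4) = 31 + 144*(-4) = 31 - 576 = -545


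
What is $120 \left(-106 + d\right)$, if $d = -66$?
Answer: $-20640$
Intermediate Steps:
$120 \left(-106 + d\right) = 120 \left(-106 - 66\right) = 120 \left(-172\right) = -20640$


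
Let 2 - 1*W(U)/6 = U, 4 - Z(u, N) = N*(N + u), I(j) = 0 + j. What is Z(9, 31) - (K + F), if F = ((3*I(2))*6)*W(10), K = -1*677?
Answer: 1169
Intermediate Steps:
I(j) = j
Z(u, N) = 4 - N*(N + u)
W(U) = 12 - 6*U
K = -677
F = -1728 (F = ((3*2)*6)*(12 - 6*10) = (6*6)*(12 - 60) = 36*(-48) = -1728)
Z(9, 31) - (K + F) = (4 - 1*31² - 1*31*9) - (-677 - 1728) = (4 - 1*961 - 279) - 1*(-2405) = (4 - 961 - 279) + 2405 = -1236 + 2405 = 1169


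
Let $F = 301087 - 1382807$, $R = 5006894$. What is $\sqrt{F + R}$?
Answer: $\sqrt{3925174} \approx 1981.2$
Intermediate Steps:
$F = -1081720$
$\sqrt{F + R} = \sqrt{-1081720 + 5006894} = \sqrt{3925174}$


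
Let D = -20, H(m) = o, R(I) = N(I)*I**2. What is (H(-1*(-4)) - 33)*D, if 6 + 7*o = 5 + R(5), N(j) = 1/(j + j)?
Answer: 4590/7 ≈ 655.71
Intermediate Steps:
N(j) = 1/(2*j)
R(I) = I/2 (R(I) = (1/(2*I))*I**2 = I/2)
o = 3/14 (o = -6/7 + (5 + (1/2)*5)/7 = -6/7 + (5 + 5/2)/7 = -6/7 + (1/7)*(15/2) = -6/7 + 15/14 = 3/14 ≈ 0.21429)
H(m) = 3/14
(H(-1*(-4)) - 33)*D = (3/14 - 33)*(-20) = -459/14*(-20) = 4590/7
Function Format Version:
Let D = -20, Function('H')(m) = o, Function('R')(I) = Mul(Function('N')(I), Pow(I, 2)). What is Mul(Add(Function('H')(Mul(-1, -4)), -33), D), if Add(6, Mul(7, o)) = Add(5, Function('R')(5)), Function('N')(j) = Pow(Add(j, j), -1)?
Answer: Rational(4590, 7) ≈ 655.71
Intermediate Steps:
Function('N')(j) = Mul(Rational(1, 2), Pow(j, -1)) (Function('N')(j) = Pow(Mul(2, j), -1) = Mul(Rational(1, 2), Pow(j, -1)))
Function('R')(I) = Mul(Rational(1, 2), I) (Function('R')(I) = Mul(Mul(Rational(1, 2), Pow(I, -1)), Pow(I, 2)) = Mul(Rational(1, 2), I))
o = Rational(3, 14) (o = Add(Rational(-6, 7), Mul(Rational(1, 7), Add(5, Mul(Rational(1, 2), 5)))) = Add(Rational(-6, 7), Mul(Rational(1, 7), Add(5, Rational(5, 2)))) = Add(Rational(-6, 7), Mul(Rational(1, 7), Rational(15, 2))) = Add(Rational(-6, 7), Rational(15, 14)) = Rational(3, 14) ≈ 0.21429)
Function('H')(m) = Rational(3, 14)
Mul(Add(Function('H')(Mul(-1, -4)), -33), D) = Mul(Add(Rational(3, 14), -33), -20) = Mul(Rational(-459, 14), -20) = Rational(4590, 7)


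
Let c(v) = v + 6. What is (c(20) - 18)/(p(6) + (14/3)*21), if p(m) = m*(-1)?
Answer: 2/23 ≈ 0.086957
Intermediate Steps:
c(v) = 6 + v
p(m) = -m
(c(20) - 18)/(p(6) + (14/3)*21) = ((6 + 20) - 18)/(-1*6 + (14/3)*21) = (26 - 18)/(-6 + (14*(1/3))*21) = 8/(-6 + (14/3)*21) = 8/(-6 + 98) = 8/92 = 8*(1/92) = 2/23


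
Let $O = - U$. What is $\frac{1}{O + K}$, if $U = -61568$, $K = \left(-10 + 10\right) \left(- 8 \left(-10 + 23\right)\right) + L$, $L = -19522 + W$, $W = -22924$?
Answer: $\frac{1}{19122} \approx 5.2296 \cdot 10^{-5}$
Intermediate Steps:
$L = -42446$ ($L = -19522 - 22924 = -42446$)
$K = -42446$ ($K = \left(-10 + 10\right) \left(- 8 \left(-10 + 23\right)\right) - 42446 = 0 \left(\left(-8\right) 13\right) - 42446 = 0 \left(-104\right) - 42446 = 0 - 42446 = -42446$)
$O = 61568$ ($O = \left(-1\right) \left(-61568\right) = 61568$)
$\frac{1}{O + K} = \frac{1}{61568 - 42446} = \frac{1}{19122}$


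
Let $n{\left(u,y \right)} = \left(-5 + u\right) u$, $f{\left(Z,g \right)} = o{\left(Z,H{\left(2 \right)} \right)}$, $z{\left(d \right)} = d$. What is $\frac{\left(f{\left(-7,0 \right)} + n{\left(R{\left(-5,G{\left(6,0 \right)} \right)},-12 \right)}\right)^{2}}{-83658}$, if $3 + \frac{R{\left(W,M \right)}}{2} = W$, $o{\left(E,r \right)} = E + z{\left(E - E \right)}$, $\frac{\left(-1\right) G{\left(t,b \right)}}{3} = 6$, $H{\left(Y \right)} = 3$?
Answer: $- \frac{108241}{83658} \approx -1.2939$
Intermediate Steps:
$G{\left(t,b \right)} = -18$ ($G{\left(t,b \right)} = \left(-3\right) 6 = -18$)
$o{\left(E,r \right)} = E$ ($o{\left(E,r \right)} = E + \left(E - E\right) = E + 0 = E$)
$f{\left(Z,g \right)} = Z$
$R{\left(W,M \right)} = -6 + 2 W$
$n{\left(u,y \right)} = u \left(-5 + u\right)$
$\frac{\left(f{\left(-7,0 \right)} + n{\left(R{\left(-5,G{\left(6,0 \right)} \right)},-12 \right)}\right)^{2}}{-83658} = \frac{\left(-7 + \left(-6 + 2 \left(-5\right)\right) \left(-5 + \left(-6 + 2 \left(-5\right)\right)\right)\right)^{2}}{-83658} = \left(-7 + \left(-6 - 10\right) \left(-5 - 16\right)\right)^{2} \left(- \frac{1}{83658}\right) = \left(-7 - 16 \left(-5 - 16\right)\right)^{2} \left(- \frac{1}{83658}\right) = \left(-7 - -336\right)^{2} \left(- \frac{1}{83658}\right) = \left(-7 + 336\right)^{2} \left(- \frac{1}{83658}\right) = 329^{2} \left(- \frac{1}{83658}\right) = 108241 \left(- \frac{1}{83658}\right) = - \frac{108241}{83658}$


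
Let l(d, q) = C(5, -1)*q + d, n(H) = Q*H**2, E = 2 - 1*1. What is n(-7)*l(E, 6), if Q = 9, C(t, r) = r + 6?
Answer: 13671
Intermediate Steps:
C(t, r) = 6 + r
E = 1 (E = 2 - 1 = 1)
n(H) = 9*H**2
l(d, q) = d + 5*q (l(d, q) = (6 - 1)*q + d = 5*q + d = d + 5*q)
n(-7)*l(E, 6) = (9*(-7)**2)*(1 + 5*6) = (9*49)*(1 + 30) = 441*31 = 13671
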